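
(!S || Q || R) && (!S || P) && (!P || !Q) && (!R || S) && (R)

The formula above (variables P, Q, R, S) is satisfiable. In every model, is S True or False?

Suppose S = false.
(!R) alone gives R = false.
But (R) is also a unit clause — contradiction.
So every satisfying assignment has S = True.

True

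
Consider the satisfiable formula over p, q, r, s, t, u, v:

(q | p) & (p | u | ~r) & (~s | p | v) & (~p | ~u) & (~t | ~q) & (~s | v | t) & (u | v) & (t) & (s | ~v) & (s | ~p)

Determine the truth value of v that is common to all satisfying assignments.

Suppose v = 0.
(u) alone gives u = 1.
(~p) alone gives p = 0.
(q) alone gives q = 1.
(~s) alone gives s = 0.
(~t) alone gives t = 0.
Now (t) is unsatisfied and unit — conflict.
So every satisfying assignment has v = True.

True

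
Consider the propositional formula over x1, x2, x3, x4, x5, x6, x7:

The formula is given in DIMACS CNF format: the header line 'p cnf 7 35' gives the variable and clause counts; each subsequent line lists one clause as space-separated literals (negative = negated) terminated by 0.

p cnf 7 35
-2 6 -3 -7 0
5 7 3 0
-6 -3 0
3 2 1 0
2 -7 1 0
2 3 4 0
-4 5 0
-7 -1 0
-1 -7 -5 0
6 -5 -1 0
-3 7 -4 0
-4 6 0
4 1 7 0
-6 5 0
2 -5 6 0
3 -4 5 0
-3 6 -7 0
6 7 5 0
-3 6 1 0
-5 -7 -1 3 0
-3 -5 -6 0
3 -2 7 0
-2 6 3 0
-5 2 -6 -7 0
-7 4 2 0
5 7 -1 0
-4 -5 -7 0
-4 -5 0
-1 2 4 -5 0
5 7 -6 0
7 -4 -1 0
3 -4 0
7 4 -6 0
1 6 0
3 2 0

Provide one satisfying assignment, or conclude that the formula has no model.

x1 ↦ False; x2 ↦ True; x3 ↦ False; x4 ↦ False; x5 ↦ True; x6 ↦ True; x7 ↦ True

Branch on x6: set x6 = True.
From the singleton clause (¬x3), x3 = False.
From the singleton clause (x5), x5 = True.
From the singleton clause (¬x4), x4 = False.
From the singleton clause (x2), x2 = True.
From the singleton clause (x7), x7 = True.
From the singleton clause (¬x1), x1 = False.
Every clause now holds.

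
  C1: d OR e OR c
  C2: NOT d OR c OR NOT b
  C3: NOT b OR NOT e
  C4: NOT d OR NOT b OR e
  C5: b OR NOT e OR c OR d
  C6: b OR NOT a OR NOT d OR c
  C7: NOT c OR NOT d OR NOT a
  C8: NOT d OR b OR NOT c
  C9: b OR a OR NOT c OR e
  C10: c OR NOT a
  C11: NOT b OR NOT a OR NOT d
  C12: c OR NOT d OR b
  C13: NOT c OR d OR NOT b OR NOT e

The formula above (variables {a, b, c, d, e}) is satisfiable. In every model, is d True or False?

Suppose d = true.
Case c = true:
From the singleton clause (NOT a), a = false.
From the singleton clause (b), b = true.
From the singleton clause (NOT e), e = false.
But (e) is also a unit clause — contradiction.
That branch fails; take c = false instead.
From the singleton clause (NOT b), b = false.
But (b) is also a unit clause — contradiction.
Both values of c lead to a conflict.
So every satisfying assignment has d = False.

False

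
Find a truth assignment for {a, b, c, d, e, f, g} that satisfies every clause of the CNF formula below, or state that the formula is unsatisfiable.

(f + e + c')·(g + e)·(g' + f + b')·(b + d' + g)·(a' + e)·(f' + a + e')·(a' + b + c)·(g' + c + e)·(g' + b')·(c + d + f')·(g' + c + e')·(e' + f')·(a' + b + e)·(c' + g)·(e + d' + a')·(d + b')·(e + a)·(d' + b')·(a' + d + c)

Case g = 1:
(b') alone gives b = 0.
Case a = 0:
(e) alone gives e = 1.
(f') alone gives f = 0.
(c) alone gives c = 1.
Every clause is now satisfied; d is unconstrained.

a=0, b=0, c=1, d=0, e=1, f=0, g=1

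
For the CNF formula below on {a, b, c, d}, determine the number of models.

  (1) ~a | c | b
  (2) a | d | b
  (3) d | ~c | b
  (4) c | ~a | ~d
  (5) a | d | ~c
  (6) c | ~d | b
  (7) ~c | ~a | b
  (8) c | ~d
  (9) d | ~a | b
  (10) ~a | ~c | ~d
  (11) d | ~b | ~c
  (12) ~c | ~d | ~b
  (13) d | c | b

3

There are 2^4 = 16 truth assignments over (a, b, c, d).
Split on d. With d = 1, the clauses containing d are satisfied and ~d drops from the rest; 1 of the 2^3 = 8 assignments to the other variables satisfy what remains.
With d = 0, by the same count on the reduced clause set, 2 assignments work.
(One model: a=F, b=F, c=T, d=T.)
Total: 1 + 2 = 3.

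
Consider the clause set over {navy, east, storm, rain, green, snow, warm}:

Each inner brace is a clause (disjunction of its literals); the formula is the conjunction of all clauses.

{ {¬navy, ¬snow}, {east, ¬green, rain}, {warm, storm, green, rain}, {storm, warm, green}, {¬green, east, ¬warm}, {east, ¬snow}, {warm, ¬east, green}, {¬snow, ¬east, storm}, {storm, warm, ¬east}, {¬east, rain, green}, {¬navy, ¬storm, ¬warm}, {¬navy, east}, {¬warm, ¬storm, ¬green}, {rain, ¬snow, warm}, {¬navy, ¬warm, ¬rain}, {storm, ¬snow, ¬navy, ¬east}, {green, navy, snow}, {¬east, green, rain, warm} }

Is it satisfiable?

Yes

Try navy = False.
Try east = False.
The clause (¬snow) is unit, so snow = False.
The clause (green) is unit, so green = True.
The clause (rain) is unit, so rain = True.
The clause (¬warm) is unit, so warm = False.
All clauses hold; storm can take either value.
A satisfying assignment: navy ↦ False, east ↦ False, storm ↦ True, rain ↦ True, green ↦ True, snow ↦ False, warm ↦ False.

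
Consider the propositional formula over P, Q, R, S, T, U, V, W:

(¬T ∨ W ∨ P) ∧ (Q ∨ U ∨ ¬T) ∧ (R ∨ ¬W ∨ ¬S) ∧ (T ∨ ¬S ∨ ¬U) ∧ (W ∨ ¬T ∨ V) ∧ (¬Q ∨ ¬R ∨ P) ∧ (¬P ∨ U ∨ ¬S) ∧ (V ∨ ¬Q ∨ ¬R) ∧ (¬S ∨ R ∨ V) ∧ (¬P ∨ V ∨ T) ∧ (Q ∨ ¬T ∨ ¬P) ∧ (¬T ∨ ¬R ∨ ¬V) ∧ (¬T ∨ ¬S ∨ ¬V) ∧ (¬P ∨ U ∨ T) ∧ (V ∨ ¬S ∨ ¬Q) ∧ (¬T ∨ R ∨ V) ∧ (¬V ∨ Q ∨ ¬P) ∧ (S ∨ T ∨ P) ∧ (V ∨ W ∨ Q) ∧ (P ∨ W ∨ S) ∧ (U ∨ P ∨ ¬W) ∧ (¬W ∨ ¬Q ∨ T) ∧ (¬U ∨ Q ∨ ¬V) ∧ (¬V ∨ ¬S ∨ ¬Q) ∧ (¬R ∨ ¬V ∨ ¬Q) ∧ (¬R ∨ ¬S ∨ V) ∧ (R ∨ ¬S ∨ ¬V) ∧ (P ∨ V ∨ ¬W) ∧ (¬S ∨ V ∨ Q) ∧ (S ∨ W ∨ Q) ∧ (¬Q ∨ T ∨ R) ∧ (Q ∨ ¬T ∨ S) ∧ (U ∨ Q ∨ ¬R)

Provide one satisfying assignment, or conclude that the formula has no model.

Try T = True.
Try W = True.
Try Q = True.
Try R = False.
The clause (¬S) is unit, so S = False.
The clause (V) is unit, so V = True.
Try U = False.
The clause (P) is unit, so P = True.
This assignment satisfies each clause.

P: True, Q: True, R: False, S: False, T: True, U: False, V: True, W: True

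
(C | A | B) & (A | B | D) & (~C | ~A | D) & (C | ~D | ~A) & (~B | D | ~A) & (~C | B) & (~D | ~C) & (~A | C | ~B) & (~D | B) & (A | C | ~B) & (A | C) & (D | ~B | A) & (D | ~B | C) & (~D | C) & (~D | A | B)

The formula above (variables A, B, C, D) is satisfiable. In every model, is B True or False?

False

Suppose B = 1.
Try D = 1.
(~C) alone gives C = 0.
Now (C) is unsatisfied and unit — conflict.
Backtrack on D: now try D = 0.
(~A) alone gives A = 0.
Now (A) is unsatisfied and unit — conflict.
Both values of D lead to a conflict.
So every satisfying assignment has B = False.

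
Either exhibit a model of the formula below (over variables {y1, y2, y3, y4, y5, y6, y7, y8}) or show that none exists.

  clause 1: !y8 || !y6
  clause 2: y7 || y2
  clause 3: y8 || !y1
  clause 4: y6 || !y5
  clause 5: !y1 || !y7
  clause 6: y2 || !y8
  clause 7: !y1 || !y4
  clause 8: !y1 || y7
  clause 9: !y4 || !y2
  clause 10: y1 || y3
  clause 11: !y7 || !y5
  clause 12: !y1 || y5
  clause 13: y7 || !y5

y1=false; y2=true; y3=true; y4=false; y5=false; y6=false; y7=false; y8=false

Case y8 = false:
(!y1) alone gives y1 = false.
(y3) alone gives y3 = true.
Case y7 = false:
(y2) alone gives y2 = true.
(!y4) alone gives y4 = false.
(!y5) alone gives y5 = false.
No clause remains; y6 is free.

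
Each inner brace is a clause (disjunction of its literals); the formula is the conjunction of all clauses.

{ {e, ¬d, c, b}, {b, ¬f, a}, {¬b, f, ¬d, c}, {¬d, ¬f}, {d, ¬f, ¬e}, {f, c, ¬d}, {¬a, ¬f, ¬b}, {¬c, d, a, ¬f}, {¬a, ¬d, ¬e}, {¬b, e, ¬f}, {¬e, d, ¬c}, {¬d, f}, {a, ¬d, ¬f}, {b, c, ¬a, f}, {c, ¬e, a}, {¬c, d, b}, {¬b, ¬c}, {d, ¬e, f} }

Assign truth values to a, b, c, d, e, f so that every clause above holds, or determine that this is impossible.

Try d = False.
Try f = True.
The clause (¬e) is unit, so e = False.
The clause (¬b) is unit, so b = False.
The clause (a) is unit, so a = True.
The clause (¬c) is unit, so c = False.
All clauses are satisfied.

a ↦ True; b ↦ False; c ↦ False; d ↦ False; e ↦ False; f ↦ True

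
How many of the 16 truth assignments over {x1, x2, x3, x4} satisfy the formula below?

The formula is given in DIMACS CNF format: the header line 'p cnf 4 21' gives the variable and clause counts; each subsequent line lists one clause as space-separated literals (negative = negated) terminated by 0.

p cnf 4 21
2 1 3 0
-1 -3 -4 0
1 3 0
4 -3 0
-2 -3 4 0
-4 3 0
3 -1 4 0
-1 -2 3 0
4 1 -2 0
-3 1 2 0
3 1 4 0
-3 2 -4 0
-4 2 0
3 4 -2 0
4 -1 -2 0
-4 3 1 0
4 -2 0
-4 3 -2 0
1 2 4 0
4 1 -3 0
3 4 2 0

1

There are 2^4 = 16 truth assignments over (x1, x2, x3, x4).
Check each against the 21 clauses (columns in the order x1, x2, x3, x4):
  F F F F  ✗ fails (x2 ∨ x1 ∨ x3)
  F F F T  ✗ fails (x2 ∨ x1 ∨ x3)
  F F T F  ✗ fails (x4 ∨ ¬x3)
  F F T T  ✗ fails (¬x3 ∨ x1 ∨ x2)
  F T F F  ✗ fails (x1 ∨ x3)
  F T F T  ✗ fails (x1 ∨ x3)
  F T T F  ✗ fails (x4 ∨ ¬x3)
  F T T T  ✓ satisfies all
  T F F F  ✗ fails (x3 ∨ ¬x1 ∨ x4)
  T F F T  ✗ fails (¬x4 ∨ x3)
  T F T F  ✗ fails (x4 ∨ ¬x3)
  T F T T  ✗ fails (¬x1 ∨ ¬x3 ∨ ¬x4)
  T T F F  ✗ fails (x3 ∨ ¬x1 ∨ x4)
  T T F T  ✗ fails (¬x4 ∨ x3)
  T T T F  ✗ fails (x4 ∨ ¬x3)
  T T T T  ✗ fails (¬x1 ∨ ¬x3 ∨ ¬x4)
1 of the 16 rows is a model.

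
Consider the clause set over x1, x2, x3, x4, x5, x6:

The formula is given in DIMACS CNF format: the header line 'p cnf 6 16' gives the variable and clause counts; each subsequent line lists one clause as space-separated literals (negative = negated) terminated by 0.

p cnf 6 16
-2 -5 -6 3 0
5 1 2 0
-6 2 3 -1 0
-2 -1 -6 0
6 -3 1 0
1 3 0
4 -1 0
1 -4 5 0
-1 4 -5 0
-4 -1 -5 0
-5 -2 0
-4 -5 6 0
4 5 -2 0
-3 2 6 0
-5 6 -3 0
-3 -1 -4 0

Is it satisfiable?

Yes, satisfiable

Branch on x1: set x1 = False.
Unit clause (x3) forces x3 = True.
Unit clause (x6) forces x6 = True.
Branch on x5: set x5 = True.
Unit clause (¬x2) forces x2 = False.
All clauses hold; x4 can take either value.
A satisfying assignment: x1=False,  x2=False,  x3=True,  x4=True,  x5=True,  x6=True.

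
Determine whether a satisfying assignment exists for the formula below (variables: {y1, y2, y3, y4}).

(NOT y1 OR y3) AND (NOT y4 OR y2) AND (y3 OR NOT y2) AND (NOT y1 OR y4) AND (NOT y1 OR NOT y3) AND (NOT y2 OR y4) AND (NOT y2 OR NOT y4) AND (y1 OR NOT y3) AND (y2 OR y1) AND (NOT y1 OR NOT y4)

Case y1 = false:
Unit clause (NOT y3) forces y3 = false.
Unit clause (NOT y2) forces y2 = false.
Now (y2) is unsatisfied and unit — conflict.
Backtrack on y1: now try y1 = true.
Unit clause (y3) forces y3 = true.
Now (NOT y3) is unsatisfied and unit — conflict.
Neither y1 = true nor y1 = false works.
No assignment satisfies every clause.

Unsatisfiable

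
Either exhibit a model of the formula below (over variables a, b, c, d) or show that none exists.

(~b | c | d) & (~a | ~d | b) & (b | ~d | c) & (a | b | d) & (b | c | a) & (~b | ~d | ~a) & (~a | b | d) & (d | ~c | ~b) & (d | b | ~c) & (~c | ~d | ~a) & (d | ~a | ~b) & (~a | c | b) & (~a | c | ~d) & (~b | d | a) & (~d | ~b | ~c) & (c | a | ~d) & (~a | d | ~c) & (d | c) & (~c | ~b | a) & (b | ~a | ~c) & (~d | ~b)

a: 0; b: 0; c: 1; d: 1

Suppose d = 1.
Unit clause (~b) forces b = 0.
Unit clause (~a) forces a = 0.
Unit clause (c) forces c = 1.
This assignment satisfies each clause.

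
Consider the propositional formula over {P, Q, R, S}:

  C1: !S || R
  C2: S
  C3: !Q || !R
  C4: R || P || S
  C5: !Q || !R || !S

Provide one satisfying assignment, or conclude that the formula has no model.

The clause (S) is unit, so S = true.
The clause (R) is unit, so R = true.
The clause (!Q) is unit, so Q = false.
All clauses hold; P can take either value.

P=false; Q=false; R=true; S=true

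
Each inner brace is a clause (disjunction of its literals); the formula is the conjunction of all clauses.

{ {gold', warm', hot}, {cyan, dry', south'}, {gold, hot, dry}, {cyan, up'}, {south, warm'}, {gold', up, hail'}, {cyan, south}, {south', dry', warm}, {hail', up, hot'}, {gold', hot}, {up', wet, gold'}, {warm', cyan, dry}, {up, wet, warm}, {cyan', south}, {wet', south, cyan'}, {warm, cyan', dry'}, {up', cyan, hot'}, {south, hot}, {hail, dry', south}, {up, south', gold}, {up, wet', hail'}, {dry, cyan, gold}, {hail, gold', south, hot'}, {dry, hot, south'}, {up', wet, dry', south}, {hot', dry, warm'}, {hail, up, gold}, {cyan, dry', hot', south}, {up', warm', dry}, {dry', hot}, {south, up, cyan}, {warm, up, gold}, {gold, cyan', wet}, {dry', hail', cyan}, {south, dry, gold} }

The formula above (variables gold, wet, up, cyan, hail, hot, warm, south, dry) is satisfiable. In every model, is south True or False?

Suppose south = 0.
The clause (warm') is unit, so warm = 0.
The clause (cyan) is unit, so cyan = 1.
That conflicts with the unit clause (cyan').
So every satisfying assignment has south = True.

True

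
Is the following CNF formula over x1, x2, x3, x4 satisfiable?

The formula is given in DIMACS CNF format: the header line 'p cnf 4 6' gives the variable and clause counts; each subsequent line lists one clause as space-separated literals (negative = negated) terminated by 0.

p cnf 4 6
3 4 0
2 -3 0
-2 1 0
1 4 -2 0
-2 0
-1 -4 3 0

(¬x2) alone gives x2 = False.
(¬x3) alone gives x3 = False.
(x4) alone gives x4 = True.
(¬x1) alone gives x1 = False.
This assignment satisfies each clause.
A satisfying assignment: x1: False; x2: False; x3: False; x4: True.

Yes, satisfiable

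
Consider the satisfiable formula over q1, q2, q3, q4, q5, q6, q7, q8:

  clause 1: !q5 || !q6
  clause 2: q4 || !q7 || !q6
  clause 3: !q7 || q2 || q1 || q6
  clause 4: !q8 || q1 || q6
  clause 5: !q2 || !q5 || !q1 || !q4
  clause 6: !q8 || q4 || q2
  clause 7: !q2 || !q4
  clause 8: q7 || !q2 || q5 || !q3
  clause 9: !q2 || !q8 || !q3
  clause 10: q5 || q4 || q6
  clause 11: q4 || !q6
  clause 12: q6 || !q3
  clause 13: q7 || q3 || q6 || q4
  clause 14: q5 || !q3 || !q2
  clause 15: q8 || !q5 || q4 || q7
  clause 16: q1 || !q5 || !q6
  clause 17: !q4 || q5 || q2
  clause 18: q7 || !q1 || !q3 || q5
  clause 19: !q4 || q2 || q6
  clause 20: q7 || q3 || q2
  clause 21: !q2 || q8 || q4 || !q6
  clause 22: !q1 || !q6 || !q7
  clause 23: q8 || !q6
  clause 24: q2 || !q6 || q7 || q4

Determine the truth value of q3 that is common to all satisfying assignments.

False

Suppose q3 = true.
The clause (q6) is unit, so q6 = true.
The clause (!q5) is unit, so q5 = false.
The clause (q4) is unit, so q4 = true.
The clause (!q2) is unit, so q2 = false.
Now (q2) is unsatisfied and unit — conflict.
So every satisfying assignment has q3 = False.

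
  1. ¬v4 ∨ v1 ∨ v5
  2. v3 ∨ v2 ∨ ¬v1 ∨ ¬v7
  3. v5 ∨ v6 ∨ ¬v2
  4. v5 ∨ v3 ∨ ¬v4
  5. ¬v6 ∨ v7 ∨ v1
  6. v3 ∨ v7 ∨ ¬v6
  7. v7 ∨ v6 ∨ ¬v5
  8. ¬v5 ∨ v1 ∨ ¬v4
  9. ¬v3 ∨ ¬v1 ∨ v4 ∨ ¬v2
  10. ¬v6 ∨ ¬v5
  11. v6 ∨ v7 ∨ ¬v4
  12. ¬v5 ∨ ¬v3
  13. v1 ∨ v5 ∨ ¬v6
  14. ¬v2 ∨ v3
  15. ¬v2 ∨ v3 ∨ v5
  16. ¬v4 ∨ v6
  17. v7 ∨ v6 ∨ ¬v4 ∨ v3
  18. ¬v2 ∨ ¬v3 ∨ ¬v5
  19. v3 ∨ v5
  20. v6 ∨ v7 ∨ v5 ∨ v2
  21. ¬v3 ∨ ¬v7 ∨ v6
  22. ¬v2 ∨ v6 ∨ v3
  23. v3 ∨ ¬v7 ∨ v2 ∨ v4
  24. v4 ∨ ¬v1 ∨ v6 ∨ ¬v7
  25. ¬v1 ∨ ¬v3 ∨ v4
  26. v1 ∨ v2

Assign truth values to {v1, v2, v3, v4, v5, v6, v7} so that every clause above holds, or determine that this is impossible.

Branch on v6: set v6 = True.
The clause (¬v5) is unit, so v5 = False.
The clause (v1) is unit, so v1 = True.
The clause (v3) is unit, so v3 = True.
The clause (v4) is unit, so v4 = True.
No clause remains; v2, v7 are free.

v1: True; v2: False; v3: True; v4: True; v5: False; v6: True; v7: False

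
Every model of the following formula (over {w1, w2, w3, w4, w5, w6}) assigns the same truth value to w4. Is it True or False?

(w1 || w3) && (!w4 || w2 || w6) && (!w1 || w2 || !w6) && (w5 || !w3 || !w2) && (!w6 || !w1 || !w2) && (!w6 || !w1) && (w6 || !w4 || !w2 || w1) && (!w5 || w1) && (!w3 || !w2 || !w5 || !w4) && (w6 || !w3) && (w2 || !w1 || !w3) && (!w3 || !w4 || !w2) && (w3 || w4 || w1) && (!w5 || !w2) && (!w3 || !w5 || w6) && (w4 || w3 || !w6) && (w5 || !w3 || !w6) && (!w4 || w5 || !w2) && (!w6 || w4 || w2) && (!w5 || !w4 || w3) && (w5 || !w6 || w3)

Suppose w4 = true.
Suppose w1 = true.
From the singleton clause (!w6), w6 = false.
From the singleton clause (w2), w2 = true.
From the singleton clause (!w3), w3 = false.
From the singleton clause (!w5), w5 = false.
Now (w5) is unsatisfied and unit — conflict.
That branch fails; take w1 = false instead.
From the singleton clause (w3), w3 = true.
From the singleton clause (!w5), w5 = false.
From the singleton clause (!w2), w2 = false.
From the singleton clause (w6), w6 = true.
Now (!w6) is unsatisfied and unit — conflict.
Both values of w1 lead to a conflict.
So every satisfying assignment has w4 = False.

False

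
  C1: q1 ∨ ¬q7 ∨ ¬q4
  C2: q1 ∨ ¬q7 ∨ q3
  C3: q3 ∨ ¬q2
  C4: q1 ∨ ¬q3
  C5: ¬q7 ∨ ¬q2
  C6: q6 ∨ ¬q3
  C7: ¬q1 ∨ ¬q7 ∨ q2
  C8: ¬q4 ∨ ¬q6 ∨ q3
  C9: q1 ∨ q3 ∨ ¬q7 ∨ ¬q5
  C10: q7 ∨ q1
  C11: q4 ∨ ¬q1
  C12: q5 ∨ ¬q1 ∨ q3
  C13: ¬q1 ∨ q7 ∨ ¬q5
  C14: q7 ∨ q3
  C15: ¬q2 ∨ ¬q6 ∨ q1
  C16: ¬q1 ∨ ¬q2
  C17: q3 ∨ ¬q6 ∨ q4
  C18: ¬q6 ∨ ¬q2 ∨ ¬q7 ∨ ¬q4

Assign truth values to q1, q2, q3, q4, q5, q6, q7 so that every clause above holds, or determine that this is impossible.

q1=True,  q2=False,  q3=True,  q4=True,  q5=False,  q6=True,  q7=False

Suppose q3 = True.
(q1) alone gives q1 = True.
(q6) alone gives q6 = True.
(q4) alone gives q4 = True.
(¬q2) alone gives q2 = False.
(¬q7) alone gives q7 = False.
(¬q5) alone gives q5 = False.
All clauses are satisfied.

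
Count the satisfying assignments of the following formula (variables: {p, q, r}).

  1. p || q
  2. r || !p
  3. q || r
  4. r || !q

There are 2^3 = 8 truth assignments over (p, q, r).
Check each against the 4 clauses (columns in the order p, q, r):
  F F F  ✗ fails (p || q)
  F F T  ✗ fails (p || q)
  F T F  ✗ fails (r || !q)
  F T T  ✓ satisfies all
  T F F  ✗ fails (r || !p)
  T F T  ✓ satisfies all
  T T F  ✗ fails (r || !p)
  T T T  ✓ satisfies all
3 of the 8 rows are models.

3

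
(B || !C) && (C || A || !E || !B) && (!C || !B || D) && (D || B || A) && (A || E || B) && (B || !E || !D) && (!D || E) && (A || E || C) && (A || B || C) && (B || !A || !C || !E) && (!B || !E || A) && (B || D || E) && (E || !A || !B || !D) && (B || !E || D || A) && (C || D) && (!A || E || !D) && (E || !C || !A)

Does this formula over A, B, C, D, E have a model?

Suppose B = true.
Suppose C = false.
Unit clause (D) forces D = true.
Unit clause (E) forces E = true.
Unit clause (A) forces A = true.
All clauses are satisfied.
A satisfying assignment: A ↦ true,  B ↦ true,  C ↦ false,  D ↦ true,  E ↦ true.

Yes, satisfiable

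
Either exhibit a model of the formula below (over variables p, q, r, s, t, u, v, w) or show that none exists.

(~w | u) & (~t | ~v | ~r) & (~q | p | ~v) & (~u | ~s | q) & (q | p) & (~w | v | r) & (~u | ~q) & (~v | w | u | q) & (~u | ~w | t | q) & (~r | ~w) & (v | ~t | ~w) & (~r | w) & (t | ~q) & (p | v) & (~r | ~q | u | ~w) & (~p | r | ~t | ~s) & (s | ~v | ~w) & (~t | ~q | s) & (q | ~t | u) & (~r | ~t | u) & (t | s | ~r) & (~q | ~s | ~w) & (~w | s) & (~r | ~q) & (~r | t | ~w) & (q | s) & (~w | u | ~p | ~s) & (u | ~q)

p=1, q=0, r=0, s=1, t=0, u=0, v=0, w=0

Branch on w: set w = 0.
The clause (~r) is unit, so r = 0.
Branch on q: set q = 0.
The clause (p) is unit, so p = 1.
The clause (s) is unit, so s = 1.
The clause (~u) is unit, so u = 0.
The clause (~v) is unit, so v = 0.
The clause (~t) is unit, so t = 0.
Every clause now holds.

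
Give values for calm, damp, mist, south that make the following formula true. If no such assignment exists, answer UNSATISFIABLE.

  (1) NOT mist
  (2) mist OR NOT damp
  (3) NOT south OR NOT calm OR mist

calm=false, damp=false, mist=false, south=false

Unit clause (NOT mist) forces mist = false.
Unit clause (NOT damp) forces damp = false.
Suppose south = false.
Every clause is now satisfied; calm is unconstrained.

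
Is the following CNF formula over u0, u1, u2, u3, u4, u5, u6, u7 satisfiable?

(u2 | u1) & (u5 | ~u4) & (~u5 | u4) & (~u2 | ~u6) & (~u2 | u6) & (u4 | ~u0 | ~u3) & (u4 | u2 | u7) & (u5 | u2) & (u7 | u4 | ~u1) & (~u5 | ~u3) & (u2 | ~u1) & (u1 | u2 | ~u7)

Try u2 = 1.
From the singleton clause (~u6), u6 = 0.
Now (u6) is unsatisfied and unit — conflict.
Undo u2 and try u2 = 0.
From the singleton clause (u1), u1 = 1.
Now (~u1) is unsatisfied and unit — conflict.
Either choice for u2 ends in contradiction.
No assignment satisfies every clause.

No, unsatisfiable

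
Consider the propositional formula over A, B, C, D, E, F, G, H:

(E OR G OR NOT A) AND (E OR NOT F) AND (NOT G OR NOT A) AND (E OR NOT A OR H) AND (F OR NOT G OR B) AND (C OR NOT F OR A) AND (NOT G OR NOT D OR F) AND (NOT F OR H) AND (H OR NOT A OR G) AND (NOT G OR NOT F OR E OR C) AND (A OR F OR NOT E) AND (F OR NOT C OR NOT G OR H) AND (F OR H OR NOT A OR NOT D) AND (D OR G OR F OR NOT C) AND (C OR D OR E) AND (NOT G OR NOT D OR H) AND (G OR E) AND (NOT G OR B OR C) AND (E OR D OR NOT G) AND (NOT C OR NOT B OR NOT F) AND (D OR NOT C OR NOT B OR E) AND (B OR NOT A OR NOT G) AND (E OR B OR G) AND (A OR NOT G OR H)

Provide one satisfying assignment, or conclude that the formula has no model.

Suppose E = true.
Suppose G = false.
Suppose F = true.
The clause (H) is unit, so H = true.
Suppose C = true.
The clause (NOT B) is unit, so B = false.
No clause remains; A, D are free.

A: true,  B: false,  C: true,  D: false,  E: true,  F: true,  G: false,  H: true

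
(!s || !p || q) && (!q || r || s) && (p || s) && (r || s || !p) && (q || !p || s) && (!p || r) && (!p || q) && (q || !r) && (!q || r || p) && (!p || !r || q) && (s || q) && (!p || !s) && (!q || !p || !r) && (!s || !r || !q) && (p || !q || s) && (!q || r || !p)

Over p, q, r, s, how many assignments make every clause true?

There are 2^4 = 16 truth assignments over (p, q, r, s).
Split on q. With q = true, the clauses containing q are satisfied and !q drops from the rest; 0 of the 2^3 = 8 assignments to the other variables satisfy what remains.
With q = false, by the same count on the reduced clause set, 1 assignment works.
(One model: p=F, q=F, r=F, s=T.)
Total: 0 + 1 = 1.

1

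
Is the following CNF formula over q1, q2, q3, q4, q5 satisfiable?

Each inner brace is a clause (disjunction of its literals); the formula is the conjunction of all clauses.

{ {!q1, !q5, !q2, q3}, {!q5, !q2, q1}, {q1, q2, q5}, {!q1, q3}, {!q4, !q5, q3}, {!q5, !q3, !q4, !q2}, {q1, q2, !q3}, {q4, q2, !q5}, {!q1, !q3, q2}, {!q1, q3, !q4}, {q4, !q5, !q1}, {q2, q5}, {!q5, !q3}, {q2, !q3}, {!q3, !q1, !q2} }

Satisfiable

Case q1 = false:
Case q5 = false:
Unit clause (q2) forces q2 = true.
No clause remains; q3, q4 are free.
A satisfying assignment: q1=false, q2=true, q3=false, q4=true, q5=false.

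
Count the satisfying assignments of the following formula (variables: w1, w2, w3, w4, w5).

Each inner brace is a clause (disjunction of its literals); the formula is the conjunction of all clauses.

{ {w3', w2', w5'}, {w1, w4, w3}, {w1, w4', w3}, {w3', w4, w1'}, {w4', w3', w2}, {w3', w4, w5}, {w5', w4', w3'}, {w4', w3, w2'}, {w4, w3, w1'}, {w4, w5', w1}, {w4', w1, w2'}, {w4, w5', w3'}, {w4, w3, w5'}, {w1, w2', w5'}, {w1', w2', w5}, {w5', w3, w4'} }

There are 2^5 = 32 truth assignments over (w1, w2, w3, w4, w5).
Split on w4. With w4 = 1, the clauses containing w4 are satisfied and w4' drops from the rest; 1 of the 2^4 = 16 assignments to the other variables satisfy what remains.
With w4 = 0, by the same count on the reduced clause set, 0 assignments work.
Total: 1 + 0 = 1.

1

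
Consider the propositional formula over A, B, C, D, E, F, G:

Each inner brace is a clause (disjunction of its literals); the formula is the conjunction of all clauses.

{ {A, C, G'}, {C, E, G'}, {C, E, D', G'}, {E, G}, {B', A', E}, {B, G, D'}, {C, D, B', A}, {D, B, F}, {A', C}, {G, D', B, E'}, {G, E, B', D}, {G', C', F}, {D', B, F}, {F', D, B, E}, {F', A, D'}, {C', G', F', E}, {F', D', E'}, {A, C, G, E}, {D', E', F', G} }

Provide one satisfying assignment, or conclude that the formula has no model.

Case E = 1:
Case A = 0:
Case C = 0:
The clause (G') is unit, so G = 0.
Case B = 0:
The clause (D') is unit, so D = 0.
The clause (F) is unit, so F = 1.
This assignment satisfies each clause.

A ↦ 0,  B ↦ 0,  C ↦ 0,  D ↦ 0,  E ↦ 1,  F ↦ 1,  G ↦ 0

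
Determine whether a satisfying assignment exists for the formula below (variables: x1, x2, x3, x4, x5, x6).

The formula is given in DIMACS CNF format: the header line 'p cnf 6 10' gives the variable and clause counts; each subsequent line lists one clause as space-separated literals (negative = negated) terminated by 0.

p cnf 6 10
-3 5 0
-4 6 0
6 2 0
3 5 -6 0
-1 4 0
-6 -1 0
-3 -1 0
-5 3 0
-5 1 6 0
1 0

Unsatisfiable

From the singleton clause (x1), x1 = True.
From the singleton clause (x4), x4 = True.
From the singleton clause (x6), x6 = True.
But (¬x6) is also a unit clause — contradiction.
No assignment satisfies every clause.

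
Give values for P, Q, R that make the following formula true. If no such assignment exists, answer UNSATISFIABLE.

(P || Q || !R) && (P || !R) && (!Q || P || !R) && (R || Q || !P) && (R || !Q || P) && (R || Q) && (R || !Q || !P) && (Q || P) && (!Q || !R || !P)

P=true,  Q=false,  R=true

Branch on P: set P = true.
Branch on R: set R = true.
(!Q) alone gives Q = false.
All clauses are satisfied.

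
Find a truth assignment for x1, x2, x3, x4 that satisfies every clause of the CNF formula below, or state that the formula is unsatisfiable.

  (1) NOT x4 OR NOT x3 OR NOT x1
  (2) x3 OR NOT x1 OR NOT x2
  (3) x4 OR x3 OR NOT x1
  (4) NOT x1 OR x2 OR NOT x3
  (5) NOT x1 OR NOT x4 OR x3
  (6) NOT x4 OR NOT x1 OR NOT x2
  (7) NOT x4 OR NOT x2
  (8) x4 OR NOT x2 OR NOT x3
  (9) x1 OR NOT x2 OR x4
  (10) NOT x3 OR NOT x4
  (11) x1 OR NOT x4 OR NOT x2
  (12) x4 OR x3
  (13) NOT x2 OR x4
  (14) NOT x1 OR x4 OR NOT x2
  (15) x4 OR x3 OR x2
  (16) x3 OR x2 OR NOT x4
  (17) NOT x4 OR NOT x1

x1=false, x2=false, x3=true, x4=false

Branch on x4: set x4 = false.
From the singleton clause (x3), x3 = true.
From the singleton clause (NOT x2), x2 = false.
From the singleton clause (NOT x1), x1 = false.
This assignment satisfies each clause.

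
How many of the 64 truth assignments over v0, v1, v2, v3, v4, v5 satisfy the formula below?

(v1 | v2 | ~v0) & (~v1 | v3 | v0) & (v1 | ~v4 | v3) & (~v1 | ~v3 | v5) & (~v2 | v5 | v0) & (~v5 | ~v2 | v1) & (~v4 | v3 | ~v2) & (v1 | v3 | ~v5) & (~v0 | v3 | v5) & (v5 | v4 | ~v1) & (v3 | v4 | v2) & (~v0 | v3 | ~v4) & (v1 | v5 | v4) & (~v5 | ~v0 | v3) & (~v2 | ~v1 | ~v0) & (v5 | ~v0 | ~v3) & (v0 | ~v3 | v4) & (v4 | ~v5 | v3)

There are 2^6 = 64 truth assignments over (v0, v1, v2, v3, v4, v5).
Split on v3. With v3 = 1, the clauses containing v3 are satisfied and ~v3 drops from the rest; 6 of the 2^5 = 32 assignments to the other variables satisfy what remains.
With v3 = 0, by the same count on the reduced clause set, 0 assignments work.
Total: 6 + 0 = 6.

6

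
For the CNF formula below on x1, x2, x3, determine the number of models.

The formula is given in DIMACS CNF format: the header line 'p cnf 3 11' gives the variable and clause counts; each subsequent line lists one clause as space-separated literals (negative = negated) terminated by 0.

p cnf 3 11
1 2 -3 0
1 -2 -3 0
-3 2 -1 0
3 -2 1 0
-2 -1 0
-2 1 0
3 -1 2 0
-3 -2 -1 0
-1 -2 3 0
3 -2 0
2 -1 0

There are 2^3 = 8 truth assignments over (x1, x2, x3).
Check each against the 11 clauses (columns in the order x1, x2, x3):
  F F F  ✓ satisfies all
  F F T  ✗ fails (x1 ∨ x2 ∨ ¬x3)
  F T F  ✗ fails (x3 ∨ ¬x2 ∨ x1)
  F T T  ✗ fails (x1 ∨ ¬x2 ∨ ¬x3)
  T F F  ✗ fails (x3 ∨ ¬x1 ∨ x2)
  T F T  ✗ fails (¬x3 ∨ x2 ∨ ¬x1)
  T T F  ✗ fails (¬x2 ∨ ¬x1)
  T T T  ✗ fails (¬x2 ∨ ¬x1)
1 of the 8 rows is a model.

1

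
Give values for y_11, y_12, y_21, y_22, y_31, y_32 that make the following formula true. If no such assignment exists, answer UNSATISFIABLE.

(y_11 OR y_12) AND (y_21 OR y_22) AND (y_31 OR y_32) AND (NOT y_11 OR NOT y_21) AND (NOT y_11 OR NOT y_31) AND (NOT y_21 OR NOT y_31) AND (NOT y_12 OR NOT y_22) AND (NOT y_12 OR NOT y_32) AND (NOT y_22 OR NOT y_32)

Suppose y_11 = true.
(NOT y_21) alone gives y_21 = false.
(y_22) alone gives y_22 = true.
(NOT y_31) alone gives y_31 = false.
(y_32) alone gives y_32 = true.
That conflicts with the unit clause (NOT y_32).
That branch fails; take y_11 = false instead.
(y_12) alone gives y_12 = true.
(NOT y_22) alone gives y_22 = false.
(y_21) alone gives y_21 = true.
(NOT y_31) alone gives y_31 = false.
(y_32) alone gives y_32 = true.
That conflicts with the unit clause (NOT y_32).
Neither y_11 = true nor y_11 = false works.

UNSATISFIABLE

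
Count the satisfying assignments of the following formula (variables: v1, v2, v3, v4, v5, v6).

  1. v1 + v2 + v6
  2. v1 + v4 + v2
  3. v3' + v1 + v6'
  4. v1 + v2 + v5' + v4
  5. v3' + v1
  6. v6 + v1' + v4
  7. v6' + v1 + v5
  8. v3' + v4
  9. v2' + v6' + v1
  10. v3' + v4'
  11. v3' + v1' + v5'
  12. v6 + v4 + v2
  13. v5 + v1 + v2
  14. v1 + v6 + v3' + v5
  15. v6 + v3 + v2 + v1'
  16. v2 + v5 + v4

14

There are 2^6 = 64 truth assignments over (v1, v2, v3, v4, v5, v6).
Split on v1. With v1 = 1, the clauses containing v1 are satisfied and v1' drops from the rest; 9 of the 2^5 = 32 assignments to the other variables satisfy what remains.
With v1 = 0, by the same count on the reduced clause set, 5 assignments work.
(One model: v1=F, v2=F, v3=F, v4=T, v5=T, v6=T.)
Total: 9 + 5 = 14.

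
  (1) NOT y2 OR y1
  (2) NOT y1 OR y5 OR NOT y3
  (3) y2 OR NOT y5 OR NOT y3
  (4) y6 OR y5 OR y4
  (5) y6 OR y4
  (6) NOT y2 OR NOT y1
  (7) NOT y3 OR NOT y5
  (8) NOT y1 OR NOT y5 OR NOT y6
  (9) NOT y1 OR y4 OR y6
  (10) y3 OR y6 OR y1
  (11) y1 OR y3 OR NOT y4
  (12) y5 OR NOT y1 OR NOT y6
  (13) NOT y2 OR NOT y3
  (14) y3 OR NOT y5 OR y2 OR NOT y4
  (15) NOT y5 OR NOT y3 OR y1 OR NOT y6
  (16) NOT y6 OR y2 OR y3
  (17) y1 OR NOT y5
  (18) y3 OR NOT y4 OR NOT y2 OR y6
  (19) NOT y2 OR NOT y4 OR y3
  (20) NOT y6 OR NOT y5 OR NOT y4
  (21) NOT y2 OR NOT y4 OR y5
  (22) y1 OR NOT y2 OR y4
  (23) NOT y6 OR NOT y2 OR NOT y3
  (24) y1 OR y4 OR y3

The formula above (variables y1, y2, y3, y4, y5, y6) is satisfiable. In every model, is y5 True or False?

False

Suppose y5 = true.
From the singleton clause (NOT y3), y3 = false.
From the singleton clause (y1), y1 = true.
From the singleton clause (NOT y2), y2 = false.
From the singleton clause (NOT y6), y6 = false.
From the singleton clause (y4), y4 = true.
That conflicts with the unit clause (NOT y4).
So every satisfying assignment has y5 = False.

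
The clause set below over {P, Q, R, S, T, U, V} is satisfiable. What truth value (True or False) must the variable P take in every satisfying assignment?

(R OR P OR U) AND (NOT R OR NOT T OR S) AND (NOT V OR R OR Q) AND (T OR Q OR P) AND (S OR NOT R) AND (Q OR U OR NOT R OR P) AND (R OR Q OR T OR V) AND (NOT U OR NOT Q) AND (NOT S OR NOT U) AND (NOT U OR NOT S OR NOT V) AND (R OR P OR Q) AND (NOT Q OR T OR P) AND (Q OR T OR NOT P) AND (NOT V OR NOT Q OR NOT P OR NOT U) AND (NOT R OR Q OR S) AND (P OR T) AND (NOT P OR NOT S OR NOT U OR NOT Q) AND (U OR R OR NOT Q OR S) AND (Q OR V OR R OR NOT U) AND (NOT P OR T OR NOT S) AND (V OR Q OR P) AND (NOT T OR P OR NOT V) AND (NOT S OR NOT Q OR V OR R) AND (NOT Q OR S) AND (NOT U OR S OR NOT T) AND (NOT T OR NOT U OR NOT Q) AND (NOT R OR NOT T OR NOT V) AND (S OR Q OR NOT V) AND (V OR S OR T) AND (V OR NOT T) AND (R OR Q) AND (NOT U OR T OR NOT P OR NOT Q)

True

Suppose P = false.
From the singleton clause (T), T = true.
From the singleton clause (NOT V), V = false.
Now (V) is unsatisfied and unit — conflict.
So every satisfying assignment has P = True.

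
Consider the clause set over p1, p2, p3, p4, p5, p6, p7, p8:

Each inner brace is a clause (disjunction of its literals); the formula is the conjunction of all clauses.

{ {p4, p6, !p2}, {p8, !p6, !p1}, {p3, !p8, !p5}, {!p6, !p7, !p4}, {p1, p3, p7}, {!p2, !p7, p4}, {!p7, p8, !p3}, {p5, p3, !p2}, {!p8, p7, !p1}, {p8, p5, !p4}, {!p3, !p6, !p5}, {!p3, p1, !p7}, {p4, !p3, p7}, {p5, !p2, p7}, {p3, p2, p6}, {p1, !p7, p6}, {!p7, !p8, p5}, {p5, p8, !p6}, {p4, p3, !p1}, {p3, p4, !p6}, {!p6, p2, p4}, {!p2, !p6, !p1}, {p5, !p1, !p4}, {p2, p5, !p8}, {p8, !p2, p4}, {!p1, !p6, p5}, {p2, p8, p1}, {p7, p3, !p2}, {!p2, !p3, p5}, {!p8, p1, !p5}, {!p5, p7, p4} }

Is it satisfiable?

Try p4 = true.
Try p6 = false.
Try p8 = true.
Try p3 = true.
Try p7 = true.
(p1) alone gives p1 = true.
(p5) alone gives p5 = true.
Every clause is now satisfied; p2 is unconstrained.
A satisfying assignment: p1: true,  p2: true,  p3: true,  p4: true,  p5: true,  p6: false,  p7: true,  p8: true.

Yes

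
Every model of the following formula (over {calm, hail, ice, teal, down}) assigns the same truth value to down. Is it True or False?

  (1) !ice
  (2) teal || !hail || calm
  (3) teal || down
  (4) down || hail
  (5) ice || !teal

Suppose down = false.
Unit clause (!ice) forces ice = false.
Unit clause (teal) forces teal = true.
That conflicts with the unit clause (!teal).
So every satisfying assignment has down = True.

True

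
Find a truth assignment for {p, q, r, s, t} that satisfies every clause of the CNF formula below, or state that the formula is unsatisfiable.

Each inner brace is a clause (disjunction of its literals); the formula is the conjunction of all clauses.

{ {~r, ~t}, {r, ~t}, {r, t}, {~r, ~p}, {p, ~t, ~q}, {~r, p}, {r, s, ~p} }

Branch on r: set r = 0.
The clause (~t) is unit, so t = 0.
Now (t) is unsatisfied and unit — conflict.
Undo r and try r = 1.
The clause (~t) is unit, so t = 0.
The clause (~p) is unit, so p = 0.
Now (p) is unsatisfied and unit — conflict.
Both values of r lead to a conflict.

UNSATISFIABLE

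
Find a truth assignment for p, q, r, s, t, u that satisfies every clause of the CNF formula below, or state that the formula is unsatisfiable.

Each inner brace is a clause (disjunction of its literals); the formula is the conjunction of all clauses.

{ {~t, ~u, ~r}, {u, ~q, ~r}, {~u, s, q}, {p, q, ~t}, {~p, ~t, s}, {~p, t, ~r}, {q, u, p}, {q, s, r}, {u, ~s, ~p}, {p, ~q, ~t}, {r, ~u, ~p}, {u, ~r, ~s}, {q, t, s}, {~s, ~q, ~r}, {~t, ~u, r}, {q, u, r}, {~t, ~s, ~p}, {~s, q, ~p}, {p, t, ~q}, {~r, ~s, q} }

p=1, q=1, r=0, s=0, t=0, u=0

Case t = 0:
Case p = 1:
(~r) alone gives r = 0.
(~u) alone gives u = 0.
(~s) alone gives s = 0.
(q) alone gives q = 1.
Every clause now holds.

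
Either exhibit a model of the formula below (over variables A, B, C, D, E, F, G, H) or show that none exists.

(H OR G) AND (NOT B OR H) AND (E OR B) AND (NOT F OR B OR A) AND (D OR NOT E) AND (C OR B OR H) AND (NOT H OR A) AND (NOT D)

Unit clause (NOT D) forces D = false.
Unit clause (NOT E) forces E = false.
Unit clause (B) forces B = true.
Unit clause (H) forces H = true.
Unit clause (A) forces A = true.
No clause remains; C, F, G are free.

A ↦ true, B ↦ true, C ↦ false, D ↦ false, E ↦ false, F ↦ false, G ↦ false, H ↦ true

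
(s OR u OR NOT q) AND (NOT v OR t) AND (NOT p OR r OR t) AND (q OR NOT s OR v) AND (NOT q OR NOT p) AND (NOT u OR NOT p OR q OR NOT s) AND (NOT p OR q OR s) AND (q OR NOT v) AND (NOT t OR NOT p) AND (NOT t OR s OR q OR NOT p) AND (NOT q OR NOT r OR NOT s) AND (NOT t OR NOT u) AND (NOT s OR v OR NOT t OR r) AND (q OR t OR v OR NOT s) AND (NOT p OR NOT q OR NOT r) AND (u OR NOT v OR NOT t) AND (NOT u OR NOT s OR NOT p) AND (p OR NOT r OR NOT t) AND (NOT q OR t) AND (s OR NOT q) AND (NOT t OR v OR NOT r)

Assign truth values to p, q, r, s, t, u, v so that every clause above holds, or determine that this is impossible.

p ↦ false, q ↦ false, r ↦ false, s ↦ false, t ↦ true, u ↦ false, v ↦ false

Case v = false:
Case q = false:
Unit clause (NOT s) forces s = false.
Unit clause (NOT p) forces p = false.
Case t = true:
Unit clause (NOT u) forces u = false.
Unit clause (NOT r) forces r = false.
This assignment satisfies each clause.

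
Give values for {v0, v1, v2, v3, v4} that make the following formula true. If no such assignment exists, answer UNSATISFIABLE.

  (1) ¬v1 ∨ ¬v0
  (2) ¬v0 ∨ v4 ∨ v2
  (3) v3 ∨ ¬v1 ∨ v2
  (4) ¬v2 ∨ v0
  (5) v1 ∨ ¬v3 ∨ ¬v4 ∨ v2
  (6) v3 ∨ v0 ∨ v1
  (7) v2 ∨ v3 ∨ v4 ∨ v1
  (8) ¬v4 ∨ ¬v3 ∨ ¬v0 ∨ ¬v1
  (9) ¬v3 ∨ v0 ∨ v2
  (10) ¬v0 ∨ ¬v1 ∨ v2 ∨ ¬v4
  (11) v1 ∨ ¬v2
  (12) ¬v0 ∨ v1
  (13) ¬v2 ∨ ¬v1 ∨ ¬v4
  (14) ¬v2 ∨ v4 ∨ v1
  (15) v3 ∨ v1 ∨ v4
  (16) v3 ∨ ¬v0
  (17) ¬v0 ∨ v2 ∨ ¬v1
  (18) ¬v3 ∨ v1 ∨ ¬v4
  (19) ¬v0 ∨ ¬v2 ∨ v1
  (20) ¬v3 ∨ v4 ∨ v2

UNSATISFIABLE

Branch on v1: set v1 = False.
From the singleton clause (¬v2), v2 = False.
From the singleton clause (¬v0), v0 = False.
From the singleton clause (v3), v3 = True.
That conflicts with the unit clause (¬v3).
That branch fails; take v1 = True instead.
From the singleton clause (¬v0), v0 = False.
From the singleton clause (¬v2), v2 = False.
From the singleton clause (v3), v3 = True.
That conflicts with the unit clause (¬v3).
Either choice for v1 ends in contradiction.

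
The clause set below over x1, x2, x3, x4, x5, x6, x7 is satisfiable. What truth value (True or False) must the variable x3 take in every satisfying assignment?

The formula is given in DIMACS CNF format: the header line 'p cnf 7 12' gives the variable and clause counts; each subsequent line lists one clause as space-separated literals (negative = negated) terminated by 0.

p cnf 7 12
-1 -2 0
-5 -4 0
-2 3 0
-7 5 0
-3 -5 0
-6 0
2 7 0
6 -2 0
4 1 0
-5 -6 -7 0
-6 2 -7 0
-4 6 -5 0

Suppose x3 = True.
Unit clause (¬x5) forces x5 = False.
Unit clause (¬x7) forces x7 = False.
Unit clause (¬x6) forces x6 = False.
Unit clause (x2) forces x2 = True.
But (¬x2) is also a unit clause — contradiction.
So every satisfying assignment has x3 = False.

False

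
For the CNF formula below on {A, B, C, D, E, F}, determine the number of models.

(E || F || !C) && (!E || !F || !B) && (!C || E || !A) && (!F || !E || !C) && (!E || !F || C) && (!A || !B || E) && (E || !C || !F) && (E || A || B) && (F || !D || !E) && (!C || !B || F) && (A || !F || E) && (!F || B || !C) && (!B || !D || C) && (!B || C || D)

There are 2^6 = 64 truth assignments over (A, B, C, D, E, F).
Split on B. With B = true, the clauses containing B are satisfied and !B drops from the rest; 0 of the 2^5 = 32 assignments to the other variables satisfy what remains.
With B = false, by the same count on the reduced clause set, 8 assignments work.
(One model: A=F, B=F, C=F, D=F, E=T, F=F.)
Total: 0 + 8 = 8.

8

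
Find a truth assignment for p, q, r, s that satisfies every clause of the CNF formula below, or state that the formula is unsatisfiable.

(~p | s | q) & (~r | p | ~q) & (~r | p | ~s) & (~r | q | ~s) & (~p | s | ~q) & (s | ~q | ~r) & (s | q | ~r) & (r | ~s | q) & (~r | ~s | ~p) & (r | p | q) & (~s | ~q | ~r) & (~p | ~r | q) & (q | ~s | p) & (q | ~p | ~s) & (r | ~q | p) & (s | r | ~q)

p=1, q=1, r=0, s=1

Case p = 1:
Case s = 1:
(~r) alone gives r = 0.
(q) alone gives q = 1.
All clauses are satisfied.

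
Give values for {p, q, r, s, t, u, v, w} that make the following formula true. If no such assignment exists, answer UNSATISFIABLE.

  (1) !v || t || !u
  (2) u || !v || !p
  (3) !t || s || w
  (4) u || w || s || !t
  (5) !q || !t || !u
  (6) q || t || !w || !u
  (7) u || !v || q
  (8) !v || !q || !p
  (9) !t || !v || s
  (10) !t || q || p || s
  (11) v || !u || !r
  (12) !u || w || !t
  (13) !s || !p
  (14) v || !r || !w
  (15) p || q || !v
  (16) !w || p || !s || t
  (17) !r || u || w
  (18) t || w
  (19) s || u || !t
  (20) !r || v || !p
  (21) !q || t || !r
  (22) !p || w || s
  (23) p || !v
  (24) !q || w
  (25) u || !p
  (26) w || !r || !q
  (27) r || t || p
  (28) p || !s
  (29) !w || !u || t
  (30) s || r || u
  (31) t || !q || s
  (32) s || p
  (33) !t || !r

p: true, q: false, r: false, s: false, t: true, u: true, v: false, w: true

Case s = false:
(p) alone gives p = true.
(w) alone gives w = true.
(u) alone gives u = true.
(t) alone gives t = true.
(!q) alone gives q = false.
(!v) alone gives v = false.
(!r) alone gives r = false.
All clauses are satisfied.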